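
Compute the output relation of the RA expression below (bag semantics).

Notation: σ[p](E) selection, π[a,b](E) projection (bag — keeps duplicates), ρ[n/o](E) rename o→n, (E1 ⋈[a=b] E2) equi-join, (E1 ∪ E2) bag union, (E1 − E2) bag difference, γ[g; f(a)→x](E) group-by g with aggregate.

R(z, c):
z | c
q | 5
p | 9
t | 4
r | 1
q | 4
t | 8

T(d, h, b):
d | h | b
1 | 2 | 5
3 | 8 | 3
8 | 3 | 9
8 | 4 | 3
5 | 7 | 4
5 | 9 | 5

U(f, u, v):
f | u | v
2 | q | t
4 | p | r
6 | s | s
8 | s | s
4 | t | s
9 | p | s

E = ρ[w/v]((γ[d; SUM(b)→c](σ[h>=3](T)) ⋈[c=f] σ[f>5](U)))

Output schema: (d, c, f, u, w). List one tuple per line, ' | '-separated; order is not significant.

Subexpression sizes:
  T → 6
  σ[h>=3](T) → 5
  γ[d; SUM(b)→c](σ[h>=3](T)) → 3
  U → 6
  σ[f>5](U) → 3
  (γ[d; SUM(b)→c](σ[h>=3](T)) ⋈[c=f] σ[f>5](U)) → 1
  ρ[w/v]((γ[d; SUM(b)→c](σ[h>=3](T)) ⋈[c=f] σ[f>5](U))) → 1

== RESULT ==
d | c | f | u | w
5 | 9 | 9 | p | s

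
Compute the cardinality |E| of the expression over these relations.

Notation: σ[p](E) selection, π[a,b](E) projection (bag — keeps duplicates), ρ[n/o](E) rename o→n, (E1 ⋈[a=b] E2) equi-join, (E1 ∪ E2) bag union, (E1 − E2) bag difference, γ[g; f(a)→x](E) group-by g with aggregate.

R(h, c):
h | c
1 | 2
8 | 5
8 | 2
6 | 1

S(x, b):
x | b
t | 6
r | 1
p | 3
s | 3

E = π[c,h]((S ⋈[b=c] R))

Row counts bottom-up:
  S → 4
  R → 4
  (S ⋈[b=c] R) → 1
  π[c,h]((S ⋈[b=c] R)) → 1

|E| = 1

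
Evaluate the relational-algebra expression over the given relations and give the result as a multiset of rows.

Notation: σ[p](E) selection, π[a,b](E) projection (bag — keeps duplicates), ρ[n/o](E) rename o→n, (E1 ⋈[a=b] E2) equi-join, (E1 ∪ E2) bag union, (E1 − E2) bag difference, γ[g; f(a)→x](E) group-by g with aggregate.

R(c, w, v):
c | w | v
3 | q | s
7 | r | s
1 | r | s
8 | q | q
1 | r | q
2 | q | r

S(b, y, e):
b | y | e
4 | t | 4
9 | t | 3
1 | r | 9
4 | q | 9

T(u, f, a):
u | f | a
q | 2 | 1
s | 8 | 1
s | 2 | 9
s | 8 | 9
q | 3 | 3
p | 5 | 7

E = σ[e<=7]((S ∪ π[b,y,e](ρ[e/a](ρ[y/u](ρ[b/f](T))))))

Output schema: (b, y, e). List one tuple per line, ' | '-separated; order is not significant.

Subexpression sizes:
  S → 4
  T → 6
  ρ[b/f](T) → 6
  ρ[y/u](ρ[b/f](T)) → 6
  ρ[e/a](ρ[y/u](ρ[b/f](T))) → 6
  π[b,y,e](ρ[e/a](ρ[y/u](ρ[b/f](T)))) → 6
  (S ∪ π[b,y,e](ρ[e/a](ρ[y/u](ρ[b/f](T))))) → 10
  σ[e<=7]((S ∪ π[b,y,e](ρ[e/a](ρ[y/u](ρ[b/f](T)))))) → 6

== RESULT ==
b | y | e
2 | q | 1
3 | q | 3
4 | t | 4
5 | p | 7
8 | s | 1
9 | t | 3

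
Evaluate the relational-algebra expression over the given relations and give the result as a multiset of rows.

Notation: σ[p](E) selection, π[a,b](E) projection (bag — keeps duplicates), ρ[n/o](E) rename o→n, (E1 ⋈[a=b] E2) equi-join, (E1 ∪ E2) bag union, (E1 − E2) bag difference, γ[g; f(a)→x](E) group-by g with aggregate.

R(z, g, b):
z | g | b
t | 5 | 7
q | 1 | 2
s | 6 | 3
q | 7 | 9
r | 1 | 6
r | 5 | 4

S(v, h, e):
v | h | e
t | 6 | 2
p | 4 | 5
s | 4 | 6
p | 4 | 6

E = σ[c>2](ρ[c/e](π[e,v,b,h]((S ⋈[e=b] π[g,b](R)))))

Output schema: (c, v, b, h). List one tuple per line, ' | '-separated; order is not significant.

Stepwise |·|:
  S → 4
  R → 6
  π[g,b](R) → 6
  (S ⋈[e=b] π[g,b](R)) → 3
  π[e,v,b,h]((S ⋈[e=b] π[g,b](R))) → 3
  ρ[c/e](π[e,v,b,h]((S ⋈[e=b] π[g,b](R)))) → 3
  σ[c>2](ρ[c/e](π[e,v,b,h]((S ⋈[e=b] π[g,b](R))))) → 2

== RESULT ==
c | v | b | h
6 | p | 6 | 4
6 | s | 6 | 4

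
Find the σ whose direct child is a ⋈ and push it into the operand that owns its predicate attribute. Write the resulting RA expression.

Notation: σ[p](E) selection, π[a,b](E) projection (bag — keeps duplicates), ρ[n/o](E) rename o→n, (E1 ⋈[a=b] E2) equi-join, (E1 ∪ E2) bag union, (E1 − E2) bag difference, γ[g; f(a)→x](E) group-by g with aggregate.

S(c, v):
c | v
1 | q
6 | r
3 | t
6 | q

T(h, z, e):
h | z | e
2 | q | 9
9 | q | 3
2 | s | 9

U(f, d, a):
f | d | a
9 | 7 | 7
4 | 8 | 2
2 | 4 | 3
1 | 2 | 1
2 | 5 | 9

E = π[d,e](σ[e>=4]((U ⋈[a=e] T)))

σ filters on e, owned by the right side.
E' = π[d,e]((U ⋈[a=e] σ[e>=4](T)))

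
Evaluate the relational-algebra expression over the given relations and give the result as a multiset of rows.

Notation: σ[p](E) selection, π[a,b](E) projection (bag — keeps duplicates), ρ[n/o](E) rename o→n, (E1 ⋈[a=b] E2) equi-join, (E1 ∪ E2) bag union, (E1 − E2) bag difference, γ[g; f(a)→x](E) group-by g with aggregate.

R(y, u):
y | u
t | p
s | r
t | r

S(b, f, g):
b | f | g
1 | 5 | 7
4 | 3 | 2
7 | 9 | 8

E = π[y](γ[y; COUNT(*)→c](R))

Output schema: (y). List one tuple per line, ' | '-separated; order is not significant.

Per-node cardinality:
  R → 3
  γ[y; COUNT(*)→c](R) → 2
  π[y](γ[y; COUNT(*)→c](R)) → 2

== RESULT ==
y
s
t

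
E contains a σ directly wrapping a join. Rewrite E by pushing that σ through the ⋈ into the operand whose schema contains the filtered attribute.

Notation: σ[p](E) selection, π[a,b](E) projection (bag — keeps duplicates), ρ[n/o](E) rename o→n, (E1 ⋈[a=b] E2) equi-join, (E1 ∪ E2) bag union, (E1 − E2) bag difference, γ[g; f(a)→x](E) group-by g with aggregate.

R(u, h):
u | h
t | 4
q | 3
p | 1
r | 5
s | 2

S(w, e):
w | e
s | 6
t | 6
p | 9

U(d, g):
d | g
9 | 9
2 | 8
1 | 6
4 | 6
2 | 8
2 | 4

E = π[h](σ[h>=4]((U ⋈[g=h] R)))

σ filters on h, owned by the right side.
E' = π[h]((U ⋈[g=h] σ[h>=4](R)))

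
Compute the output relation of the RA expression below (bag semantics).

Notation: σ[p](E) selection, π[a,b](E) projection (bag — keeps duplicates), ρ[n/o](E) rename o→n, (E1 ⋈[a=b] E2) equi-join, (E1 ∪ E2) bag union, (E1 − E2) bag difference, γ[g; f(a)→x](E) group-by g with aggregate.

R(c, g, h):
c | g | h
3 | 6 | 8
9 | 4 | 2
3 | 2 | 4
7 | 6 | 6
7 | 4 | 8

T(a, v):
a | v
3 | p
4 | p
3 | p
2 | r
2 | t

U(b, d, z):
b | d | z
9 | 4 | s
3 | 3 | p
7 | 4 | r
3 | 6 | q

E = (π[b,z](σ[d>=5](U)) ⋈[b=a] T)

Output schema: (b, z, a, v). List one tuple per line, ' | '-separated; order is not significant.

Subexpression sizes:
  U → 4
  σ[d>=5](U) → 1
  π[b,z](σ[d>=5](U)) → 1
  T → 5
  (π[b,z](σ[d>=5](U)) ⋈[b=a] T) → 2

== RESULT ==
b | z | a | v
3 | q | 3 | p
3 | q | 3 | p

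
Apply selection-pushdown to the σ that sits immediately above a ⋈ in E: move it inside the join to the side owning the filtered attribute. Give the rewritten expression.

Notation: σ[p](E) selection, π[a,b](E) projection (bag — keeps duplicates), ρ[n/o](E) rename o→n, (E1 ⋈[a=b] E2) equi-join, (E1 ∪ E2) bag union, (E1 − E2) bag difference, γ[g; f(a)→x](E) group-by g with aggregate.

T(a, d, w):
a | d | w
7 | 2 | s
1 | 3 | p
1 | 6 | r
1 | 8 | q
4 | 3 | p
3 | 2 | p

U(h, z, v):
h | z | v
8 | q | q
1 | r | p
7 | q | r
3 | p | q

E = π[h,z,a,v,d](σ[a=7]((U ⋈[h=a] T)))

σ filters on a, owned by the right side.
E' = π[h,z,a,v,d]((U ⋈[h=a] σ[a=7](T)))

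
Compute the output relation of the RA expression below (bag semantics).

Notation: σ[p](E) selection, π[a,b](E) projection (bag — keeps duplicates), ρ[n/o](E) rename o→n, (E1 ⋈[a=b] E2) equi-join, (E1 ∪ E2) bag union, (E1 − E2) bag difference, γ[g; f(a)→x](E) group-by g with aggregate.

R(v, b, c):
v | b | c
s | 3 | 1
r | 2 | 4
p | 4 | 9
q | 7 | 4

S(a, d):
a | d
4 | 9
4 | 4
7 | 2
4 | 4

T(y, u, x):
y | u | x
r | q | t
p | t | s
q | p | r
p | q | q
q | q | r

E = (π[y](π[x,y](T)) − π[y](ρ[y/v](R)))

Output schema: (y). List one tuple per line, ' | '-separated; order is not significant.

Row counts bottom-up:
  T → 5
  π[x,y](T) → 5
  π[y](π[x,y](T)) → 5
  R → 4
  ρ[y/v](R) → 4
  π[y](ρ[y/v](R)) → 4
  (π[y](π[x,y](T)) − π[y](ρ[y/v](R))) → 2

== RESULT ==
y
p
q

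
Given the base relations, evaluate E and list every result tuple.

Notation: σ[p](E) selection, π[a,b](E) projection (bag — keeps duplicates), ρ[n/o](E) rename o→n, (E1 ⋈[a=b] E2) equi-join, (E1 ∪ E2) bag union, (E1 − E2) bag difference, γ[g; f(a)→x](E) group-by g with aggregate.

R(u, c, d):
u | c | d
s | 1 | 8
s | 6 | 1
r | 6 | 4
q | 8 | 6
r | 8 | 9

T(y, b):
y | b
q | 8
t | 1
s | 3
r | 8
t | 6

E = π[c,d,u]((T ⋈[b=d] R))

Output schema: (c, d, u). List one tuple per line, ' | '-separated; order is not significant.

Stepwise |·|:
  T → 5
  R → 5
  (T ⋈[b=d] R) → 4
  π[c,d,u]((T ⋈[b=d] R)) → 4

== RESULT ==
c | d | u
1 | 8 | s
1 | 8 | s
6 | 1 | s
8 | 6 | q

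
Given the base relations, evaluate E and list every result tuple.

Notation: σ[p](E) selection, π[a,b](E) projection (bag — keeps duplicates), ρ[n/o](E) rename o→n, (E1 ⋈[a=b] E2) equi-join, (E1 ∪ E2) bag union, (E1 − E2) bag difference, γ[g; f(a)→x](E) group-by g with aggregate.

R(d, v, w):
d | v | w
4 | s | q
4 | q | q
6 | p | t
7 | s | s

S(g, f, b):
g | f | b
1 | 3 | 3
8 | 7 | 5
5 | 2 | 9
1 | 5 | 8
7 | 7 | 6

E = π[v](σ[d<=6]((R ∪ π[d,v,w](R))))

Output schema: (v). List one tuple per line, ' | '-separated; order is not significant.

Row counts bottom-up:
  R → 4
  R → 4
  π[d,v,w](R) → 4
  (R ∪ π[d,v,w](R)) → 8
  σ[d<=6]((R ∪ π[d,v,w](R))) → 6
  π[v](σ[d<=6]((R ∪ π[d,v,w](R)))) → 6

== RESULT ==
v
p
p
q
q
s
s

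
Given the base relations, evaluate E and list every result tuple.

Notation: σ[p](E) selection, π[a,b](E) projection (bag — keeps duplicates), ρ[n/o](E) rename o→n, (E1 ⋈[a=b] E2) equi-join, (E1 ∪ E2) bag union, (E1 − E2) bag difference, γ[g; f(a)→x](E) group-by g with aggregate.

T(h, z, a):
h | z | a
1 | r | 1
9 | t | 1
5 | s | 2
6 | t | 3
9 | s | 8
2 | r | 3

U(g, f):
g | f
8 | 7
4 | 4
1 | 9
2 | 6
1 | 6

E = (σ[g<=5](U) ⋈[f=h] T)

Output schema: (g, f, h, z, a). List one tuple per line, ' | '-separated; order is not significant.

Row counts bottom-up:
  U → 5
  σ[g<=5](U) → 4
  T → 6
  (σ[g<=5](U) ⋈[f=h] T) → 4

== RESULT ==
g | f | h | z | a
1 | 6 | 6 | t | 3
1 | 9 | 9 | s | 8
1 | 9 | 9 | t | 1
2 | 6 | 6 | t | 3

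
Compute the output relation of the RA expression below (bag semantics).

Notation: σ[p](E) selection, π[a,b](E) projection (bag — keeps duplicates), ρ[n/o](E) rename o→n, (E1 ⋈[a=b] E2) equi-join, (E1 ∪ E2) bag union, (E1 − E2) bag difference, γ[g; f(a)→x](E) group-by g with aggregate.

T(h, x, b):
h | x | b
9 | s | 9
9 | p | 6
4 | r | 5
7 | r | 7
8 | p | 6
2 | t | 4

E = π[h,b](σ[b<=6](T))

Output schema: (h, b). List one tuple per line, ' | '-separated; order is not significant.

Per-node cardinality:
  T → 6
  σ[b<=6](T) → 4
  π[h,b](σ[b<=6](T)) → 4

== RESULT ==
h | b
2 | 4
4 | 5
8 | 6
9 | 6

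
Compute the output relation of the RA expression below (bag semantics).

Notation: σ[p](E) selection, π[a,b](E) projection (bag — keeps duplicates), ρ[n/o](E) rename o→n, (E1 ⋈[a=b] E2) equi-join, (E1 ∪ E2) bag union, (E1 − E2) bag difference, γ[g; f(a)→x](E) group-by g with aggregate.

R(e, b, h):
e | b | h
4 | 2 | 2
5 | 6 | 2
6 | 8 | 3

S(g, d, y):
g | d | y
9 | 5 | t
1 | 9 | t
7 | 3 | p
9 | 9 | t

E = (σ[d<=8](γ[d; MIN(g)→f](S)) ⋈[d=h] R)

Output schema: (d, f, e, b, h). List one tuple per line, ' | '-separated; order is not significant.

Stepwise |·|:
  S → 4
  γ[d; MIN(g)→f](S) → 3
  σ[d<=8](γ[d; MIN(g)→f](S)) → 2
  R → 3
  (σ[d<=8](γ[d; MIN(g)→f](S)) ⋈[d=h] R) → 1

== RESULT ==
d | f | e | b | h
3 | 7 | 6 | 8 | 3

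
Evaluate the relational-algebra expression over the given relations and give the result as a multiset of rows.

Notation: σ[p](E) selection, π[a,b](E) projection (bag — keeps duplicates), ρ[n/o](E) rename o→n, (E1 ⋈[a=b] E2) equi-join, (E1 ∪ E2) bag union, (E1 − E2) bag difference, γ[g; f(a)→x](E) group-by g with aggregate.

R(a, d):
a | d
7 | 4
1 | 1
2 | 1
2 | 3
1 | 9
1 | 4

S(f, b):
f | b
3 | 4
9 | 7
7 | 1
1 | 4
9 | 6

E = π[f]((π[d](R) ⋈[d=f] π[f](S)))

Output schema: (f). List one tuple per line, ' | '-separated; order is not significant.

Subexpression sizes:
  R → 6
  π[d](R) → 6
  S → 5
  π[f](S) → 5
  (π[d](R) ⋈[d=f] π[f](S)) → 5
  π[f]((π[d](R) ⋈[d=f] π[f](S))) → 5

== RESULT ==
f
1
1
3
9
9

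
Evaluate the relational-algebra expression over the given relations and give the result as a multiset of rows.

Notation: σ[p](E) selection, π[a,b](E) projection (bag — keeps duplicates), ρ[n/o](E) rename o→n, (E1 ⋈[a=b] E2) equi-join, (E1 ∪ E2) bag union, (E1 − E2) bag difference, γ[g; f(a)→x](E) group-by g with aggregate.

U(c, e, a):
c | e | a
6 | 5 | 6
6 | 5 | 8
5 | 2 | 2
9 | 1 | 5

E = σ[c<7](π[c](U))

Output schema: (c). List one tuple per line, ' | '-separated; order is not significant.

Row counts bottom-up:
  U → 4
  π[c](U) → 4
  σ[c<7](π[c](U)) → 3

== RESULT ==
c
5
6
6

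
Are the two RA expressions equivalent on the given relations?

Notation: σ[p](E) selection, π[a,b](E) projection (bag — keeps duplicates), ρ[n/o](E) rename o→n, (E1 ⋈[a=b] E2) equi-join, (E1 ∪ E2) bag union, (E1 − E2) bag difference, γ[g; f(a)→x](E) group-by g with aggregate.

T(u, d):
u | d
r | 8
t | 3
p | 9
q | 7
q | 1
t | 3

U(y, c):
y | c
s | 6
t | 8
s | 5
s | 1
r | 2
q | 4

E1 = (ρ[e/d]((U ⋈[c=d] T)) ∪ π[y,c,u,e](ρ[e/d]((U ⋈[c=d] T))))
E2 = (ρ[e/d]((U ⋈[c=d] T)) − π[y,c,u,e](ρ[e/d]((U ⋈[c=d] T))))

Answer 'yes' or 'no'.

E1 per-node cardinality:
  U → 6
  T → 6
  (U ⋈[c=d] T) → 2
  ρ[e/d]((U ⋈[c=d] T)) → 2
  U → 6
  T → 6
  (U ⋈[c=d] T) → 2
  ρ[e/d]((U ⋈[c=d] T)) → 2
  π[y,c,u,e](ρ[e/d]((U ⋈[c=d] T))) → 2
  (ρ[e/d]((U ⋈[c=d] T)) ∪ π[y,c,u,e](ρ[e/d]((U ⋈[c=d] T)))) → 4
E2 per-node cardinality:
  U → 6
  T → 6
  (U ⋈[c=d] T) → 2
  ρ[e/d]((U ⋈[c=d] T)) → 2
  U → 6
  T → 6
  (U ⋈[c=d] T) → 2
  ρ[e/d]((U ⋈[c=d] T)) → 2
  π[y,c,u,e](ρ[e/d]((U ⋈[c=d] T))) → 2
  (ρ[e/d]((U ⋈[c=d] T)) − π[y,c,u,e](ρ[e/d]((U ⋈[c=d] T)))) → 0

E1 result:
y | c | u | e
s | 1 | q | 1
s | 1 | q | 1
t | 8 | r | 8
t | 8 | r | 8
E2 result:
y | c | u | e
(0 rows)
Witness: ('t', 8, 'r', 8) appears 2× in E1 but 0× in E2.

no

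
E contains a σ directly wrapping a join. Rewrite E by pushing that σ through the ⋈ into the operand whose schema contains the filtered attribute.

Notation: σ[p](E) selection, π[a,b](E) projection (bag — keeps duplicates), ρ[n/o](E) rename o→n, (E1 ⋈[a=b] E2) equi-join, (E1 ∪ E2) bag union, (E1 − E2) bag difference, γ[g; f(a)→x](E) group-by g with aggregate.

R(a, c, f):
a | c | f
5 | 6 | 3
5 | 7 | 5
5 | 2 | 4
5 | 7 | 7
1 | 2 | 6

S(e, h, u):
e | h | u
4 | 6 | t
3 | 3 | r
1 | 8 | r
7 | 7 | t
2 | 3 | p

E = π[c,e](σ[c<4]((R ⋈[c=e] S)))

σ filters on c, owned by the left side.
E' = π[c,e]((σ[c<4](R) ⋈[c=e] S))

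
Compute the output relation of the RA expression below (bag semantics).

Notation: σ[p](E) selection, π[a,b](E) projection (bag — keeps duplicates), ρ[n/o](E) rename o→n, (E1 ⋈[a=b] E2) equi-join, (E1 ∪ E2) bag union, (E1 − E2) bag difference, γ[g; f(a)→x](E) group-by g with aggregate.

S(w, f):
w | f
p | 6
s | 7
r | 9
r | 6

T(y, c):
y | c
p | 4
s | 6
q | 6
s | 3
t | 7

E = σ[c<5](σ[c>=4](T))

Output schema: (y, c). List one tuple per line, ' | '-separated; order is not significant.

Per-node cardinality:
  T → 5
  σ[c>=4](T) → 4
  σ[c<5](σ[c>=4](T)) → 1

== RESULT ==
y | c
p | 4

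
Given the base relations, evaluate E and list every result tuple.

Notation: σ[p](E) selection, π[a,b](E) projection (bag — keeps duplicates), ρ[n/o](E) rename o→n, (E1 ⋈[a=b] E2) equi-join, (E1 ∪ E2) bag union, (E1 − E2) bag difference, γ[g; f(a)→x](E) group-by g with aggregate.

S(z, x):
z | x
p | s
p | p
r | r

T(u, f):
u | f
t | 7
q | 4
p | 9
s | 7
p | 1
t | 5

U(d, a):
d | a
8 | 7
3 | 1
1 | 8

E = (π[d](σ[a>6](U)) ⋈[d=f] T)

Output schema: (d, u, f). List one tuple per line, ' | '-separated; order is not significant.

Stepwise |·|:
  U → 3
  σ[a>6](U) → 2
  π[d](σ[a>6](U)) → 2
  T → 6
  (π[d](σ[a>6](U)) ⋈[d=f] T) → 1

== RESULT ==
d | u | f
1 | p | 1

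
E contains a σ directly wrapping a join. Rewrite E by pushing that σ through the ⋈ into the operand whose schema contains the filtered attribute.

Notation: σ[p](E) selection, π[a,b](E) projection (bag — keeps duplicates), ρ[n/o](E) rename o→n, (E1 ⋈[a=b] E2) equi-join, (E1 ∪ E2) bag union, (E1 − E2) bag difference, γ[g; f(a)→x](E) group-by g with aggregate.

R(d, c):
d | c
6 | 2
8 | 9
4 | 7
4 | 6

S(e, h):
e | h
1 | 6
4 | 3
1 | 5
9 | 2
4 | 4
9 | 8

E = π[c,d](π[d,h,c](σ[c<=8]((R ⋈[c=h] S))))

σ filters on c, owned by the left side.
E' = π[c,d](π[d,h,c]((σ[c<=8](R) ⋈[c=h] S)))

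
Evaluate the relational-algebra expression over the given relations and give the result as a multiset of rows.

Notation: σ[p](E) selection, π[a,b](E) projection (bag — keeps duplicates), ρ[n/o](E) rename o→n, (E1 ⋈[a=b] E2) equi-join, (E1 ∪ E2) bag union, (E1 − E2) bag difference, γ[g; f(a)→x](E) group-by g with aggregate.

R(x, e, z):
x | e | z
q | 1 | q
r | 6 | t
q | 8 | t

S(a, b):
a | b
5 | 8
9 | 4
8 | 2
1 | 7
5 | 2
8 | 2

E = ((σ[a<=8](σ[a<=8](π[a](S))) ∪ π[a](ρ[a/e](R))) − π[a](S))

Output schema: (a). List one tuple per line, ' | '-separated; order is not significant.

Stepwise |·|:
  S → 6
  π[a](S) → 6
  σ[a<=8](π[a](S)) → 5
  σ[a<=8](σ[a<=8](π[a](S))) → 5
  R → 3
  ρ[a/e](R) → 3
  π[a](ρ[a/e](R)) → 3
  (σ[a<=8](σ[a<=8](π[a](S))) ∪ π[a](ρ[a/e](R))) → 8
  S → 6
  π[a](S) → 6
  ((σ[a<=8](σ[a<=8](π[a](S))) ∪ π[a](ρ[a/e](R))) − π[a](S)) → 3

== RESULT ==
a
1
6
8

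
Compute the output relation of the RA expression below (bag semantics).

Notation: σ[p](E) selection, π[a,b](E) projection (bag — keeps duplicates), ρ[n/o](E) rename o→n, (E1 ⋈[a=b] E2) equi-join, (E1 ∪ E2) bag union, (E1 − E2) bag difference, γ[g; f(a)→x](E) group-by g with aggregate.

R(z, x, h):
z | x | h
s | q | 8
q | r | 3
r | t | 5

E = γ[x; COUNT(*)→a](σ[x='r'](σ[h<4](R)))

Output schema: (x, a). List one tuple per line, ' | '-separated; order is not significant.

Subexpression sizes:
  R → 3
  σ[h<4](R) → 1
  σ[x='r'](σ[h<4](R)) → 1
  γ[x; COUNT(*)→a](σ[x='r'](σ[h<4](R))) → 1

== RESULT ==
x | a
r | 1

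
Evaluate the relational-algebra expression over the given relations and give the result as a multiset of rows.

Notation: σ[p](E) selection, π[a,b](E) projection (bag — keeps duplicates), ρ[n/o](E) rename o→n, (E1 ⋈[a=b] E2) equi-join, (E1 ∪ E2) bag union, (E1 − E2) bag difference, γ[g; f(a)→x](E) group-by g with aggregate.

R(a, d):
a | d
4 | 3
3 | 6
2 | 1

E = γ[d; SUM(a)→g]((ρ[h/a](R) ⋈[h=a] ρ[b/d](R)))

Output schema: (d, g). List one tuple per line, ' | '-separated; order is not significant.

Row counts bottom-up:
  R → 3
  ρ[h/a](R) → 3
  R → 3
  ρ[b/d](R) → 3
  (ρ[h/a](R) ⋈[h=a] ρ[b/d](R)) → 3
  γ[d; SUM(a)→g]((ρ[h/a](R) ⋈[h=a] ρ[b/d](R))) → 3

== RESULT ==
d | g
1 | 2
3 | 4
6 | 3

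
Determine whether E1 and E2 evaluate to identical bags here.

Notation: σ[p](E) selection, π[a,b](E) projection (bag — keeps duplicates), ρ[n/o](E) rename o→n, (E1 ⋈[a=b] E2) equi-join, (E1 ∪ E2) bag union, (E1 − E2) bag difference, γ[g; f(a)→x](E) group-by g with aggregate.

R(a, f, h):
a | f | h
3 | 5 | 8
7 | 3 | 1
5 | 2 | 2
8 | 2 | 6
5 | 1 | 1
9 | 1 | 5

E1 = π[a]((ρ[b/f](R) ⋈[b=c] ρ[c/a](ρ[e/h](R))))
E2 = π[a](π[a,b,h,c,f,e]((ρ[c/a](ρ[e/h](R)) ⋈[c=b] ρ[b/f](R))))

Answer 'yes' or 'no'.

E1 row counts bottom-up:
  R → 6
  ρ[b/f](R) → 6
  R → 6
  ρ[e/h](R) → 6
  ρ[c/a](ρ[e/h](R)) → 6
  (ρ[b/f](R) ⋈[b=c] ρ[c/a](ρ[e/h](R))) → 3
  π[a]((ρ[b/f](R) ⋈[b=c] ρ[c/a](ρ[e/h](R)))) → 3
E2 row counts bottom-up:
  R → 6
  ρ[e/h](R) → 6
  ρ[c/a](ρ[e/h](R)) → 6
  R → 6
  ρ[b/f](R) → 6
  (ρ[c/a](ρ[e/h](R)) ⋈[c=b] ρ[b/f](R)) → 3
  π[a,b,h,c,f,e]((ρ[c/a](ρ[e/h](R)) ⋈[c=b] ρ[b/f](R))) → 3
  π[a](π[a,b,h,c,f,e]((ρ[c/a](ρ[e/h](R)) ⋈[c=b] ρ[b/f](R)))) → 3

E1 and E2 produce the same multiset:
a
3
3
7

yes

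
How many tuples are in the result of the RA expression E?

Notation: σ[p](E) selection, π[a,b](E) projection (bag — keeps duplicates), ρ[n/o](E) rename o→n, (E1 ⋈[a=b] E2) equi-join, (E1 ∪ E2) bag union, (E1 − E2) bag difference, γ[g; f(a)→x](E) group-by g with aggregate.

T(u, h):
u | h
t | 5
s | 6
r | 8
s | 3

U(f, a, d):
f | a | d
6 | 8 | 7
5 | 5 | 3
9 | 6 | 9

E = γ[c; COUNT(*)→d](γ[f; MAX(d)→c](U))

Row counts bottom-up:
  U → 3
  γ[f; MAX(d)→c](U) → 3
  γ[c; COUNT(*)→d](γ[f; MAX(d)→c](U)) → 3

|E| = 3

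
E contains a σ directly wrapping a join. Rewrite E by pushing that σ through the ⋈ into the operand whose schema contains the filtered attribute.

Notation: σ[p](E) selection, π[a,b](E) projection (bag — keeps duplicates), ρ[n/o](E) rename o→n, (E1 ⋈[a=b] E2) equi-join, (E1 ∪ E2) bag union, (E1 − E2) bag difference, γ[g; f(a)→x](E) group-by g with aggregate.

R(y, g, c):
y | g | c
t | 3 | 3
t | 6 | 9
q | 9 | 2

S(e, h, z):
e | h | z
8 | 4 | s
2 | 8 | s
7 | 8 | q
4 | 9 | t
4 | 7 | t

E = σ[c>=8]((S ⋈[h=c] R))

σ filters on c, owned by the right side.
E' = (S ⋈[h=c] σ[c>=8](R))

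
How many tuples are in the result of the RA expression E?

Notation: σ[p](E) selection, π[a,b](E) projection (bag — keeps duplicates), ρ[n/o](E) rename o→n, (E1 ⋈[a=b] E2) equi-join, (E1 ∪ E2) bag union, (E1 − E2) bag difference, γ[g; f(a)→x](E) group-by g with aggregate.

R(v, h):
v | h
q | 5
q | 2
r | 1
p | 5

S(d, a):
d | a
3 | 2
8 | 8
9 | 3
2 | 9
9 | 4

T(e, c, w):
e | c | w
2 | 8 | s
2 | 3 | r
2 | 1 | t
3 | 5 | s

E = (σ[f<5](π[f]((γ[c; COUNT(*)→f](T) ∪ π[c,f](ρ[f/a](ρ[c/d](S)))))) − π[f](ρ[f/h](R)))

Subexpression sizes:
  T → 4
  γ[c; COUNT(*)→f](T) → 4
  S → 5
  ρ[c/d](S) → 5
  ρ[f/a](ρ[c/d](S)) → 5
  π[c,f](ρ[f/a](ρ[c/d](S))) → 5
  (γ[c; COUNT(*)→f](T) ∪ π[c,f](ρ[f/a](ρ[c/d](S)))) → 9
  π[f]((γ[c; COUNT(*)→f](T) ∪ π[c,f](ρ[f/a](ρ[c/d](S))))) → 9
  σ[f<5](π[f]((γ[c; COUNT(*)→f](T) ∪ π[c,f](ρ[f/a](ρ[c/d](S)))))) → 7
  R → 4
  ρ[f/h](R) → 4
  π[f](ρ[f/h](R)) → 4
  (σ[f<5](π[f]((γ[c; COUNT(*)→f](T) ∪ π[c,f](ρ[f/a](ρ[c/d](S)))))) − π[f](ρ[f/h](R))) → 5

|E| = 5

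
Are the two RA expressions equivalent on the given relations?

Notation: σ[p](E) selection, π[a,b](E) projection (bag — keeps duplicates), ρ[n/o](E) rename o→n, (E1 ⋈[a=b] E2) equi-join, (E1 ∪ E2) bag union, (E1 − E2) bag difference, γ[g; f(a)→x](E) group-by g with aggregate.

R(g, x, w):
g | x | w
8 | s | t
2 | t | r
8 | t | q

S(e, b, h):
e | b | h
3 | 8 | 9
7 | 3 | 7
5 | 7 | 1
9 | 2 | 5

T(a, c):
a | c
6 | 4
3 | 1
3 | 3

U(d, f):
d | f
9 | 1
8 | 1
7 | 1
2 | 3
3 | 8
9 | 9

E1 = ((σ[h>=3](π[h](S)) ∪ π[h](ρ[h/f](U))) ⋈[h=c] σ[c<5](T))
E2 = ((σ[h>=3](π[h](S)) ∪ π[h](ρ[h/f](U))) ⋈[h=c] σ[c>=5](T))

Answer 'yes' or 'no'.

E1 stepwise |·|:
  S → 4
  π[h](S) → 4
  σ[h>=3](π[h](S)) → 3
  U → 6
  ρ[h/f](U) → 6
  π[h](ρ[h/f](U)) → 6
  (σ[h>=3](π[h](S)) ∪ π[h](ρ[h/f](U))) → 9
  T → 3
  σ[c<5](T) → 3
  ((σ[h>=3](π[h](S)) ∪ π[h](ρ[h/f](U))) ⋈[h=c] σ[c<5](T)) → 4
E2 stepwise |·|:
  S → 4
  π[h](S) → 4
  σ[h>=3](π[h](S)) → 3
  U → 6
  ρ[h/f](U) → 6
  π[h](ρ[h/f](U)) → 6
  (σ[h>=3](π[h](S)) ∪ π[h](ρ[h/f](U))) → 9
  T → 3
  σ[c>=5](T) → 0
  ((σ[h>=3](π[h](S)) ∪ π[h](ρ[h/f](U))) ⋈[h=c] σ[c>=5](T)) → 0

E1 result:
h | a | c
1 | 3 | 1
1 | 3 | 1
1 | 3 | 1
3 | 3 | 3
E2 result:
h | a | c
(0 rows)
Witness: (1, 3, 1) appears 3× in E1 but 0× in E2.

no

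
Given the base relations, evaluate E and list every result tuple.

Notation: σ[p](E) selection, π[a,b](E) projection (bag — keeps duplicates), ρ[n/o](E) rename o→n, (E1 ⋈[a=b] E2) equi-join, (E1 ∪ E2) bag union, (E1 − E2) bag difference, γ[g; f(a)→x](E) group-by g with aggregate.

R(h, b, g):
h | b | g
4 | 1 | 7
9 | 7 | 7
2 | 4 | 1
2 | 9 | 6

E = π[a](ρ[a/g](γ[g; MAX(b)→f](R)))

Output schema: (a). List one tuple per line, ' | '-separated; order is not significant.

Stepwise |·|:
  R → 4
  γ[g; MAX(b)→f](R) → 3
  ρ[a/g](γ[g; MAX(b)→f](R)) → 3
  π[a](ρ[a/g](γ[g; MAX(b)→f](R))) → 3

== RESULT ==
a
1
6
7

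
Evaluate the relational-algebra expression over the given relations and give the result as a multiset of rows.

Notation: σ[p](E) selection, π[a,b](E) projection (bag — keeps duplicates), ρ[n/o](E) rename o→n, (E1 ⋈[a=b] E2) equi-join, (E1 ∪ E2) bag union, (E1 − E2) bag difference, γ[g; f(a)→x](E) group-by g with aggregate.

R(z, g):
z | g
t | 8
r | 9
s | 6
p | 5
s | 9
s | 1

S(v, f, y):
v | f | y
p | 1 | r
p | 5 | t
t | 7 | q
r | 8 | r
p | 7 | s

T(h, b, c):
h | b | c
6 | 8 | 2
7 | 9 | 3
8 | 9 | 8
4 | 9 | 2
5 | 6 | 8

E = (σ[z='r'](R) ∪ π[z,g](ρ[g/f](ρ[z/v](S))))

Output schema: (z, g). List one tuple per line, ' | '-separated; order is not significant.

Subexpression sizes:
  R → 6
  σ[z='r'](R) → 1
  S → 5
  ρ[z/v](S) → 5
  ρ[g/f](ρ[z/v](S)) → 5
  π[z,g](ρ[g/f](ρ[z/v](S))) → 5
  (σ[z='r'](R) ∪ π[z,g](ρ[g/f](ρ[z/v](S)))) → 6

== RESULT ==
z | g
p | 1
p | 5
p | 7
r | 8
r | 9
t | 7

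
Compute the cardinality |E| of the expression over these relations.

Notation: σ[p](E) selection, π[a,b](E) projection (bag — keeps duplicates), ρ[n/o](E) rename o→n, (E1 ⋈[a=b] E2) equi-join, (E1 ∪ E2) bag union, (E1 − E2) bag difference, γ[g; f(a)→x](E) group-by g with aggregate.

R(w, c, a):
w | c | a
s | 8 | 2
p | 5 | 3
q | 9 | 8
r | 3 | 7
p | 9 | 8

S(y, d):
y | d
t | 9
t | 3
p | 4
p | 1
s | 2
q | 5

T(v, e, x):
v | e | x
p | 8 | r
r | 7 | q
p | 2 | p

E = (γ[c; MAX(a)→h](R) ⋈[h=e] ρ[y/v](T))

Subexpression sizes:
  R → 5
  γ[c; MAX(a)→h](R) → 4
  T → 3
  ρ[y/v](T) → 3
  (γ[c; MAX(a)→h](R) ⋈[h=e] ρ[y/v](T)) → 3

|E| = 3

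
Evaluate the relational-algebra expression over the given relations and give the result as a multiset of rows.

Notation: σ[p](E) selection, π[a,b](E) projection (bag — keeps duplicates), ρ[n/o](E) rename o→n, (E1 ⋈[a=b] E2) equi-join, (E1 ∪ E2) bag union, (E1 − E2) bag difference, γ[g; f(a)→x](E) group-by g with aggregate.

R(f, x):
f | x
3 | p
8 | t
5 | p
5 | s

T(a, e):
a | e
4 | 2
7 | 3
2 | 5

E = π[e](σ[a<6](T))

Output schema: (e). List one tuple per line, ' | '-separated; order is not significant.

Row counts bottom-up:
  T → 3
  σ[a<6](T) → 2
  π[e](σ[a<6](T)) → 2

== RESULT ==
e
2
5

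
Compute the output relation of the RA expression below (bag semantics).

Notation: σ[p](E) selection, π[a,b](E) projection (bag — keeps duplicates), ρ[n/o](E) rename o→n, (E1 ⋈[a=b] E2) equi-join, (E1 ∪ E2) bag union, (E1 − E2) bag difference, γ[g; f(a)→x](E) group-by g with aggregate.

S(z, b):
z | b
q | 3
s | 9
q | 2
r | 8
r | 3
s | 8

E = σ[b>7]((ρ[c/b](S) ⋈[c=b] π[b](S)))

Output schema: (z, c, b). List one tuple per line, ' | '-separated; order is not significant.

Per-node cardinality:
  S → 6
  ρ[c/b](S) → 6
  S → 6
  π[b](S) → 6
  (ρ[c/b](S) ⋈[c=b] π[b](S)) → 10
  σ[b>7]((ρ[c/b](S) ⋈[c=b] π[b](S))) → 5

== RESULT ==
z | c | b
r | 8 | 8
r | 8 | 8
s | 8 | 8
s | 8 | 8
s | 9 | 9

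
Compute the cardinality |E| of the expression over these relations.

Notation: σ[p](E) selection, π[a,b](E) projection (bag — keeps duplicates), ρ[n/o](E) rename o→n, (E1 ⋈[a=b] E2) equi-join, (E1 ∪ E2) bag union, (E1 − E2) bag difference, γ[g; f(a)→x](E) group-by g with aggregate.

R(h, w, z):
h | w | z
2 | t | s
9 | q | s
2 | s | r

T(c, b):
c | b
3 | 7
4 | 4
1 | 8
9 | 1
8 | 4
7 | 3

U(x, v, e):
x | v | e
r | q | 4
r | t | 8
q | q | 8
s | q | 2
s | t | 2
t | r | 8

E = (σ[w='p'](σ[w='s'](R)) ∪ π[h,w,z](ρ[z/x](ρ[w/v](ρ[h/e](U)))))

Row counts bottom-up:
  R → 3
  σ[w='s'](R) → 1
  σ[w='p'](σ[w='s'](R)) → 0
  U → 6
  ρ[h/e](U) → 6
  ρ[w/v](ρ[h/e](U)) → 6
  ρ[z/x](ρ[w/v](ρ[h/e](U))) → 6
  π[h,w,z](ρ[z/x](ρ[w/v](ρ[h/e](U)))) → 6
  (σ[w='p'](σ[w='s'](R)) ∪ π[h,w,z](ρ[z/x](ρ[w/v](ρ[h/e](U))))) → 6

|E| = 6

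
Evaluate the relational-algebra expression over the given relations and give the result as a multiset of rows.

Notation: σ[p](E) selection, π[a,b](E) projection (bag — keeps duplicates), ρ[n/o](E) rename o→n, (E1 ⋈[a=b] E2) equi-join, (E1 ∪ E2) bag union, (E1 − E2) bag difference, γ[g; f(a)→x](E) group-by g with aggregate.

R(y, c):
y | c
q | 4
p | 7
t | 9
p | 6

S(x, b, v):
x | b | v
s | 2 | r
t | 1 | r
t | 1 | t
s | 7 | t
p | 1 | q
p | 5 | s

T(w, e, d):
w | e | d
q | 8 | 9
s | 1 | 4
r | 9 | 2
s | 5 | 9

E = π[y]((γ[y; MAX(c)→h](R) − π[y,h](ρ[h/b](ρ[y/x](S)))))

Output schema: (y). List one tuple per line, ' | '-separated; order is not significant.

Row counts bottom-up:
  R → 4
  γ[y; MAX(c)→h](R) → 3
  S → 6
  ρ[y/x](S) → 6
  ρ[h/b](ρ[y/x](S)) → 6
  π[y,h](ρ[h/b](ρ[y/x](S))) → 6
  (γ[y; MAX(c)→h](R) − π[y,h](ρ[h/b](ρ[y/x](S)))) → 3
  π[y]((γ[y; MAX(c)→h](R) − π[y,h](ρ[h/b](ρ[y/x](S))))) → 3

== RESULT ==
y
p
q
t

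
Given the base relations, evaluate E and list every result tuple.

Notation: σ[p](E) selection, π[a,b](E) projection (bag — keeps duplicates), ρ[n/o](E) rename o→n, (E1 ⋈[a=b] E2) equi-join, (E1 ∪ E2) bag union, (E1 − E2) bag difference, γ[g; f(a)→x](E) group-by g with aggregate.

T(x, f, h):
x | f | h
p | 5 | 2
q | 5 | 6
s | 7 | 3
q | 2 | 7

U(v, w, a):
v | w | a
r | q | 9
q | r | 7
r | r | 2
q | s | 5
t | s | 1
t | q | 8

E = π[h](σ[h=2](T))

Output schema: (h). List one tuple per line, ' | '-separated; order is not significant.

Subexpression sizes:
  T → 4
  σ[h=2](T) → 1
  π[h](σ[h=2](T)) → 1

== RESULT ==
h
2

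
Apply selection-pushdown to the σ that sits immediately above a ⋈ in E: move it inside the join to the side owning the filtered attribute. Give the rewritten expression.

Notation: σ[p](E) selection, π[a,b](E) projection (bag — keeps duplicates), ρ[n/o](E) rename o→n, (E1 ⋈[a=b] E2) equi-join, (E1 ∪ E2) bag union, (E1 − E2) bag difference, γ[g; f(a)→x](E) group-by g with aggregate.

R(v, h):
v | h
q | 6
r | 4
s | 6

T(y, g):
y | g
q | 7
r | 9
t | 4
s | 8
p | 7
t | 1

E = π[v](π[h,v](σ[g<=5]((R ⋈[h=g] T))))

σ filters on g, owned by the right side.
E' = π[v](π[h,v]((R ⋈[h=g] σ[g<=5](T))))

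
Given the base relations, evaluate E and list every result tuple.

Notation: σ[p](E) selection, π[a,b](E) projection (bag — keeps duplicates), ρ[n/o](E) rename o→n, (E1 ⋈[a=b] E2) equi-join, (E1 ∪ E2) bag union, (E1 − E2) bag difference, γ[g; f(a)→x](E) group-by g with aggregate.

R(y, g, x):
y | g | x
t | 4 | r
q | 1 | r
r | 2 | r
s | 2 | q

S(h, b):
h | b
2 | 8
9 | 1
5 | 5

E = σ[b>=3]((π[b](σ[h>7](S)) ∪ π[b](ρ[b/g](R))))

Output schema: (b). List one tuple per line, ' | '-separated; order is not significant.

Stepwise |·|:
  S → 3
  σ[h>7](S) → 1
  π[b](σ[h>7](S)) → 1
  R → 4
  ρ[b/g](R) → 4
  π[b](ρ[b/g](R)) → 4
  (π[b](σ[h>7](S)) ∪ π[b](ρ[b/g](R))) → 5
  σ[b>=3]((π[b](σ[h>7](S)) ∪ π[b](ρ[b/g](R)))) → 1

== RESULT ==
b
4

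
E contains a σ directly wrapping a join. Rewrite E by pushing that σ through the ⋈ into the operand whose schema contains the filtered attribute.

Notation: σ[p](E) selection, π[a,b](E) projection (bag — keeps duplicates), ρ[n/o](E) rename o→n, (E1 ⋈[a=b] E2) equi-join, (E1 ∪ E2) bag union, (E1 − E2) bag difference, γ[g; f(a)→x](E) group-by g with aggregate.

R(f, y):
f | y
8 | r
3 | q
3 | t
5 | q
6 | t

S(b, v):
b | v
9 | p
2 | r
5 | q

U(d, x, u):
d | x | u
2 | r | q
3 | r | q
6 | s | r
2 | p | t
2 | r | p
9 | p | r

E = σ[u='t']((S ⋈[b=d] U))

σ filters on u, owned by the right side.
E' = (S ⋈[b=d] σ[u='t'](U))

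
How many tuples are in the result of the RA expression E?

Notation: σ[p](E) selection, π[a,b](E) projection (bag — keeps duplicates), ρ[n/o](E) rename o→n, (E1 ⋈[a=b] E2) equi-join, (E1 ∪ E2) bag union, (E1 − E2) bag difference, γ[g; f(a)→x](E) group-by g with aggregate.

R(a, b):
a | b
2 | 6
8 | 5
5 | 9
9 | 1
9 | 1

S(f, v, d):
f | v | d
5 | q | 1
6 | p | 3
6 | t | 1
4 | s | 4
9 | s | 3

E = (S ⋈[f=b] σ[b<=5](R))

Subexpression sizes:
  S → 5
  R → 5
  σ[b<=5](R) → 3
  (S ⋈[f=b] σ[b<=5](R)) → 1

|E| = 1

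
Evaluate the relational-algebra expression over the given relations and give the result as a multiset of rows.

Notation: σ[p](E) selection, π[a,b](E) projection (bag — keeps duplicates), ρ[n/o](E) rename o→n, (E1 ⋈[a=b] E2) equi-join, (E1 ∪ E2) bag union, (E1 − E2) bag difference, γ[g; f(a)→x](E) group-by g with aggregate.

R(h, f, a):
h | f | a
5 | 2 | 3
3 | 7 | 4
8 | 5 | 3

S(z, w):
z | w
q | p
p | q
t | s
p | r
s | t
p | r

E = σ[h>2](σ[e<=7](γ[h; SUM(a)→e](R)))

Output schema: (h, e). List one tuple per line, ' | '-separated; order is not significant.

Per-node cardinality:
  R → 3
  γ[h; SUM(a)→e](R) → 3
  σ[e<=7](γ[h; SUM(a)→e](R)) → 3
  σ[h>2](σ[e<=7](γ[h; SUM(a)→e](R))) → 3

== RESULT ==
h | e
3 | 4
5 | 3
8 | 3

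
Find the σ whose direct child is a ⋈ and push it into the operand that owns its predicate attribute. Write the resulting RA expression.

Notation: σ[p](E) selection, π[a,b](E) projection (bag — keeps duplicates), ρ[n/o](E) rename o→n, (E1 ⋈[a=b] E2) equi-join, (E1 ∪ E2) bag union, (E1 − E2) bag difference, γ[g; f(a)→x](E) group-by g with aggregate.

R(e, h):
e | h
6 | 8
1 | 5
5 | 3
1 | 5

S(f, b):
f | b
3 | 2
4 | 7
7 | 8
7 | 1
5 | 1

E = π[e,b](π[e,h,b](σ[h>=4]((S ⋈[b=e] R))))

σ filters on h, owned by the right side.
E' = π[e,b](π[e,h,b]((S ⋈[b=e] σ[h>=4](R))))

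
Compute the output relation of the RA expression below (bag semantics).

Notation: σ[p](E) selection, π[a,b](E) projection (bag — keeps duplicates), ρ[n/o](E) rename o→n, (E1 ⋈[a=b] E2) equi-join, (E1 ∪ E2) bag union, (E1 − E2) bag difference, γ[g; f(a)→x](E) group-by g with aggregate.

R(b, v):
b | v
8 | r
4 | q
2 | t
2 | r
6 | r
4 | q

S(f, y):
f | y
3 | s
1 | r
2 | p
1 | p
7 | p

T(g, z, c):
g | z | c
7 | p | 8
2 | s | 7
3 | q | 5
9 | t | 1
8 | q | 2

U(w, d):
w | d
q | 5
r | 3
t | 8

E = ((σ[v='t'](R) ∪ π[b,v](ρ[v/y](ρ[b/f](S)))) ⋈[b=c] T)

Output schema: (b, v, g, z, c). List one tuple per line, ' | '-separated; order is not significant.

Subexpression sizes:
  R → 6
  σ[v='t'](R) → 1
  S → 5
  ρ[b/f](S) → 5
  ρ[v/y](ρ[b/f](S)) → 5
  π[b,v](ρ[v/y](ρ[b/f](S))) → 5
  (σ[v='t'](R) ∪ π[b,v](ρ[v/y](ρ[b/f](S)))) → 6
  T → 5
  ((σ[v='t'](R) ∪ π[b,v](ρ[v/y](ρ[b/f](S)))) ⋈[b=c] T) → 5

== RESULT ==
b | v | g | z | c
1 | p | 9 | t | 1
1 | r | 9 | t | 1
2 | p | 8 | q | 2
2 | t | 8 | q | 2
7 | p | 2 | s | 7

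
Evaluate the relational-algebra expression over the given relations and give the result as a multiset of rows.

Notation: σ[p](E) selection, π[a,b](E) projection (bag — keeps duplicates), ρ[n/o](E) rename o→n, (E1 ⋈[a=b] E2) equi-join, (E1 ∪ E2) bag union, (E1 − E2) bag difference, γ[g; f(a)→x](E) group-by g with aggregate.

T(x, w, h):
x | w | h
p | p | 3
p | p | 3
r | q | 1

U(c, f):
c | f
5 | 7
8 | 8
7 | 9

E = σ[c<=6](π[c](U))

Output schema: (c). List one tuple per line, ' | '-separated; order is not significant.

Subexpression sizes:
  U → 3
  π[c](U) → 3
  σ[c<=6](π[c](U)) → 1

== RESULT ==
c
5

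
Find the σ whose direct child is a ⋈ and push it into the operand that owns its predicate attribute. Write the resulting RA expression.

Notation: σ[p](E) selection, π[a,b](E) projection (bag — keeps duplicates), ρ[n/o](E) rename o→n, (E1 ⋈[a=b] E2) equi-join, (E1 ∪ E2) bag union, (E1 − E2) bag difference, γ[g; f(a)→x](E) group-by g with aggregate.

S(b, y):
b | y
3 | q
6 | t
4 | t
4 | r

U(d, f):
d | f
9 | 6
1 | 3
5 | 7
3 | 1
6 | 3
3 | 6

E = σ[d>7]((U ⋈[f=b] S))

σ filters on d, owned by the left side.
E' = (σ[d>7](U) ⋈[f=b] S)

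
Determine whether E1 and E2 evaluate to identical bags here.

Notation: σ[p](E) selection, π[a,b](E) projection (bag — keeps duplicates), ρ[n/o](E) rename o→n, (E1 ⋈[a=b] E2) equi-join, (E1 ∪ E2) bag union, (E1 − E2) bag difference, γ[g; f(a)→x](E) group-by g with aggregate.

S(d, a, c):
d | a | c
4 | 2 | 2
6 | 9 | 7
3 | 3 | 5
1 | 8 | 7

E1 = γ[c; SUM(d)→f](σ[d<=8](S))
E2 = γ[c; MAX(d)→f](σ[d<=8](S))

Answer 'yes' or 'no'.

E1 per-node cardinality:
  S → 4
  σ[d<=8](S) → 4
  γ[c; SUM(d)→f](σ[d<=8](S)) → 3
E2 per-node cardinality:
  S → 4
  σ[d<=8](S) → 4
  γ[c; MAX(d)→f](σ[d<=8](S)) → 3

E1 result:
c | f
2 | 4
5 | 3
7 | 7
E2 result:
c | f
2 | 4
5 | 3
7 | 6
Witness: (7, 6) appears 0× in E1 but 1× in E2.

no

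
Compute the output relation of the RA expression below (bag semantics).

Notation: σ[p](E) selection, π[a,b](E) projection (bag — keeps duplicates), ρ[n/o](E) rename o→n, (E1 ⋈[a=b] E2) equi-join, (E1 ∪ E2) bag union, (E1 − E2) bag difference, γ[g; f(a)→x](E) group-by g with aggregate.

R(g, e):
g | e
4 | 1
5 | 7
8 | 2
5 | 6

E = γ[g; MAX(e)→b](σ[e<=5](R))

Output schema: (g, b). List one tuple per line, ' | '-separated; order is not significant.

Per-node cardinality:
  R → 4
  σ[e<=5](R) → 2
  γ[g; MAX(e)→b](σ[e<=5](R)) → 2

== RESULT ==
g | b
4 | 1
8 | 2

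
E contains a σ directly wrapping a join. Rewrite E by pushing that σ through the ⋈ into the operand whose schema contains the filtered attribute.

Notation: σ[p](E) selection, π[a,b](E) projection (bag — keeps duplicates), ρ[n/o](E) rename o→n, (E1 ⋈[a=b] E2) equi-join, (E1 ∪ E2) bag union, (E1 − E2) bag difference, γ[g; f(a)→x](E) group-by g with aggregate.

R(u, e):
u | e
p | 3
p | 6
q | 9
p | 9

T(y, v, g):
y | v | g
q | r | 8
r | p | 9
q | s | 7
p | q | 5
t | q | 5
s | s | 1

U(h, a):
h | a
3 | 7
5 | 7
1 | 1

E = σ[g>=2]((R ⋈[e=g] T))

σ filters on g, owned by the right side.
E' = (R ⋈[e=g] σ[g>=2](T))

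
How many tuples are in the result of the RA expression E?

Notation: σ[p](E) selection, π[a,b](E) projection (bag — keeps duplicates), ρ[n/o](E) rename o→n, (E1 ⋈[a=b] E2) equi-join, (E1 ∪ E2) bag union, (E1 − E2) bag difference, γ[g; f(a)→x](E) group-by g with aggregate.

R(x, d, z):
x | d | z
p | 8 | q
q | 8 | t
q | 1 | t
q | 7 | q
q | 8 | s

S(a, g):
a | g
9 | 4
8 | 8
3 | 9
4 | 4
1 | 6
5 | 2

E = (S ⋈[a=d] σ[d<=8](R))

Subexpression sizes:
  S → 6
  R → 5
  σ[d<=8](R) → 5
  (S ⋈[a=d] σ[d<=8](R)) → 4

|E| = 4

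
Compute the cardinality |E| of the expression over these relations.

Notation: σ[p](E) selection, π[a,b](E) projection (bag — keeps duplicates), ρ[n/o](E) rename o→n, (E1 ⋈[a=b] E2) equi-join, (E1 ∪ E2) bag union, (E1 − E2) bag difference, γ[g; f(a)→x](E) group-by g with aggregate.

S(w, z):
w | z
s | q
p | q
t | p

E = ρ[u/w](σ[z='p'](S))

Stepwise |·|:
  S → 3
  σ[z='p'](S) → 1
  ρ[u/w](σ[z='p'](S)) → 1

|E| = 1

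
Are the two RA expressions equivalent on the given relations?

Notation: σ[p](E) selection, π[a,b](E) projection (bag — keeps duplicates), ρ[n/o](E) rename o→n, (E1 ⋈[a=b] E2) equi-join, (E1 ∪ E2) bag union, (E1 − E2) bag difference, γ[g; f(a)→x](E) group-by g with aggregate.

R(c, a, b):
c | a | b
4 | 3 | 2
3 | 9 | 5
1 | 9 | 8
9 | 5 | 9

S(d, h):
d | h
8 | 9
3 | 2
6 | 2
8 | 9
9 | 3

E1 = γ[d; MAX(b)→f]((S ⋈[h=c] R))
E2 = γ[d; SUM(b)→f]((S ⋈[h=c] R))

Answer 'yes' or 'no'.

E1 stepwise |·|:
  S → 5
  R → 4
  (S ⋈[h=c] R) → 3
  γ[d; MAX(b)→f]((S ⋈[h=c] R)) → 2
E2 stepwise |·|:
  S → 5
  R → 4
  (S ⋈[h=c] R) → 3
  γ[d; SUM(b)→f]((S ⋈[h=c] R)) → 2

E1 result:
d | f
8 | 9
9 | 5
E2 result:
d | f
8 | 18
9 | 5
Witness: (8, 18) appears 0× in E1 but 1× in E2.

no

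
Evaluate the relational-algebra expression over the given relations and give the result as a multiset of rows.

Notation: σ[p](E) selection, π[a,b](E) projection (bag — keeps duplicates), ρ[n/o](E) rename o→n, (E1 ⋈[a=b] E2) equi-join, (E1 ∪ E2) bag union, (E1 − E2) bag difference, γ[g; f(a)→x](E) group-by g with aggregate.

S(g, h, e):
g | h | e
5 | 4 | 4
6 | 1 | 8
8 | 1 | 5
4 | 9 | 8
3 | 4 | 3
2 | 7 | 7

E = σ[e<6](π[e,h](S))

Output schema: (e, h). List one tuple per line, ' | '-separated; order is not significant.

Row counts bottom-up:
  S → 6
  π[e,h](S) → 6
  σ[e<6](π[e,h](S)) → 3

== RESULT ==
e | h
3 | 4
4 | 4
5 | 1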